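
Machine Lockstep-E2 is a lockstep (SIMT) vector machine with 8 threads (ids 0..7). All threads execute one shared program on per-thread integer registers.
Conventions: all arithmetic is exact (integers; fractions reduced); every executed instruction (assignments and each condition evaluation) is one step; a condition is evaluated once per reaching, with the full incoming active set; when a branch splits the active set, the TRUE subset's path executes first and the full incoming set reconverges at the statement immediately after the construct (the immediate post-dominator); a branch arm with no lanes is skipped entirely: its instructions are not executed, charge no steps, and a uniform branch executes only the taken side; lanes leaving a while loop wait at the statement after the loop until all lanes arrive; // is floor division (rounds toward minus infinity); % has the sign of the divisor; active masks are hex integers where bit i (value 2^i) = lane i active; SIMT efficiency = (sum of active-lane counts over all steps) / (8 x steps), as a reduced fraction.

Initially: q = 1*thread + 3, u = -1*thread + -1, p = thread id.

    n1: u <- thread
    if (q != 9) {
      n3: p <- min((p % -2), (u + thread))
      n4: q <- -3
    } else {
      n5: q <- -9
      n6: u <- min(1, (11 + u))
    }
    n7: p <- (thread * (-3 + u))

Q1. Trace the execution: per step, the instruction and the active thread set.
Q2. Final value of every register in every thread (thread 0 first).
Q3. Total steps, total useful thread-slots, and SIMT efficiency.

step 0: u <- thread                  0xff
step 1: eval (q != 9)                0xff
step 2: p <- min((p % -2), (u + thread)) 0xbf
step 3: q <- -3                      0xbf
step 4: q <- -9                      0x40
step 5: u <- min(1, (11 + u))        0x40
step 6: p <- (thread * (-3 + u))     0xff

Answer: 7 steps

q: -3,-3,-3,-3,-3,-3,-9,-3
u: 0,1,2,3,4,5,1,7
p: 0,-2,-2,0,4,10,-12,28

steps = 7; useful = 40; efficiency = 40/56 = 5/7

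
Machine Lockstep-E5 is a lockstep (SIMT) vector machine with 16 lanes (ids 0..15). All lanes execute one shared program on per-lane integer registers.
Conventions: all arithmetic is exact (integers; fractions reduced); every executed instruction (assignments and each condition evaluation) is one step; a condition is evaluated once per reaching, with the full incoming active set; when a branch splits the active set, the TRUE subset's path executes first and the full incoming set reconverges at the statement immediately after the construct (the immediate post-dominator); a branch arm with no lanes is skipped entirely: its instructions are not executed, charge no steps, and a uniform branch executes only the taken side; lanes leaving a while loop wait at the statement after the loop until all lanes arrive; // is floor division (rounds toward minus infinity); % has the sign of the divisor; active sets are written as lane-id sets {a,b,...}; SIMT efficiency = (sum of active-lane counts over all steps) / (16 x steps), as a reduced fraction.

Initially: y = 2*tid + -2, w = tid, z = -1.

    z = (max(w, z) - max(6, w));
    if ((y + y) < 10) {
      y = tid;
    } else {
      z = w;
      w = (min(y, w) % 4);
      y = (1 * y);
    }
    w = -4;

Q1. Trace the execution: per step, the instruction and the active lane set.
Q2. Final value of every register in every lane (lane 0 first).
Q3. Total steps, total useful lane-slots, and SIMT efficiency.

step 0: z <- (max(w, z) - max(6, w)) {0,1,2,3,4,5,6,7,8,9,10,11,12,13,14,15}
step 1: eval ((y + y) < 10)          {0,1,2,3,4,5,6,7,8,9,10,11,12,13,14,15}
step 2: y <- tid                     {0,1,2,3}
step 3: z <- w                       {4,5,6,7,8,9,10,11,12,13,14,15}
step 4: w <- (min(y, w) % 4)         {4,5,6,7,8,9,10,11,12,13,14,15}
step 5: y <- (1 * y)                 {4,5,6,7,8,9,10,11,12,13,14,15}
step 6: w <- -4                      {0,1,2,3,4,5,6,7,8,9,10,11,12,13,14,15}

Answer: 7 steps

y: 0,1,2,3,6,8,10,12,14,16,18,20,22,24,26,28
w: -4,-4,-4,-4,-4,-4,-4,-4,-4,-4,-4,-4,-4,-4,-4,-4
z: -6,-5,-4,-3,4,5,6,7,8,9,10,11,12,13,14,15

steps = 7; useful = 88; efficiency = 88/112 = 11/14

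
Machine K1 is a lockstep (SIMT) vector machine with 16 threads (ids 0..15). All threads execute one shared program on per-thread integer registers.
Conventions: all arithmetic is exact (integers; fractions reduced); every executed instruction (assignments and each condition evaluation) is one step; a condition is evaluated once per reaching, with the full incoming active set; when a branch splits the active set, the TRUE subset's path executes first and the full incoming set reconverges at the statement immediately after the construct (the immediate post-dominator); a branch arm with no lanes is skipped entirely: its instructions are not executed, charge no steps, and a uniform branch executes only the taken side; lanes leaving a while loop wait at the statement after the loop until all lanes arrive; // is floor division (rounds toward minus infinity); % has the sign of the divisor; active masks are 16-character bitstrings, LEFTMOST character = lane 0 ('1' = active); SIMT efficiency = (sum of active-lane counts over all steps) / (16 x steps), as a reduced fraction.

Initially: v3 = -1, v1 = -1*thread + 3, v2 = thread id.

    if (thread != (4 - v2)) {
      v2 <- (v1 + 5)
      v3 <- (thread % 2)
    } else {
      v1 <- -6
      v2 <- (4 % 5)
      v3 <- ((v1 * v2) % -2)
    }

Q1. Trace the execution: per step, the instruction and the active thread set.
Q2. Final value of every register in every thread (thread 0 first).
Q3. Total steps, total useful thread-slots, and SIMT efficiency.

step 0: eval (thread != (4 - v2))    1111111111111111
step 1: v2 <- (v1 + 5)               1101111111111111
step 2: v3 <- (thread % 2)           1101111111111111
step 3: v1 <- -6                     0010000000000000
step 4: v2 <- (4 % 5)                0010000000000000
step 5: v3 <- ((v1 * v2) % -2)       0010000000000000

Answer: 6 steps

v3: 0,1,0,1,0,1,0,1,0,1,0,1,0,1,0,1
v1: 3,2,-6,0,-1,-2,-3,-4,-5,-6,-7,-8,-9,-10,-11,-12
v2: 8,7,4,5,4,3,2,1,0,-1,-2,-3,-4,-5,-6,-7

steps = 6; useful = 49; efficiency = 49/96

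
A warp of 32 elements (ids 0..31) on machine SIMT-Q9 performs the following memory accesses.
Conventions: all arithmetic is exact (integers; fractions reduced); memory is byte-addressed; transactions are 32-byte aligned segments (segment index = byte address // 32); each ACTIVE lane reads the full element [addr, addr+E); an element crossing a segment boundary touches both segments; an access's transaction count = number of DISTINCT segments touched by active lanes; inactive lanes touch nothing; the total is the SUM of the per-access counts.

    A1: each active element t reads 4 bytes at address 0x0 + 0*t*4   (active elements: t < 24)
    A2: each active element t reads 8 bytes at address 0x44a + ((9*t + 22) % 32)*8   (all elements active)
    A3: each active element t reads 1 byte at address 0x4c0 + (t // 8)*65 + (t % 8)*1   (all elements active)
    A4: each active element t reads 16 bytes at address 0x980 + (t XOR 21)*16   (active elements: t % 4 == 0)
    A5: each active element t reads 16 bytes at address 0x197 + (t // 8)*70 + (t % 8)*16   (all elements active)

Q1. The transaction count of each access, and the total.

A1: 1 transaction
A2: 9 transactions
A3: 4 transactions
A4: 8 transactions
A5: 12 transactions

Answer: 1,9,4,8,12; total 34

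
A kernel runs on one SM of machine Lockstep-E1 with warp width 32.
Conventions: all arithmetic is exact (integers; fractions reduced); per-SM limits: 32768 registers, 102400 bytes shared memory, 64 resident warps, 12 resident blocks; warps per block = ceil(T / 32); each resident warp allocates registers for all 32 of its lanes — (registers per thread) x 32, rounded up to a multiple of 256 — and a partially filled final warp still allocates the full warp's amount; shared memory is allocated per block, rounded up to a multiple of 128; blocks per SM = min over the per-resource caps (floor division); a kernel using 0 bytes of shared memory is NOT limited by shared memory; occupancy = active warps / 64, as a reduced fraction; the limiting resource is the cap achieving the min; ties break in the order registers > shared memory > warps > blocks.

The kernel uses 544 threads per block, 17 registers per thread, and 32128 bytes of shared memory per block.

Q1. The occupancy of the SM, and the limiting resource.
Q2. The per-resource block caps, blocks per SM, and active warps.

Answer: occupancy 17/32, limited by registers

registers: 2 blocks
shared memory: 3 blocks
warps: 3 blocks
blocks: 12 blocks

Answer: 2 blocks, 34 active warps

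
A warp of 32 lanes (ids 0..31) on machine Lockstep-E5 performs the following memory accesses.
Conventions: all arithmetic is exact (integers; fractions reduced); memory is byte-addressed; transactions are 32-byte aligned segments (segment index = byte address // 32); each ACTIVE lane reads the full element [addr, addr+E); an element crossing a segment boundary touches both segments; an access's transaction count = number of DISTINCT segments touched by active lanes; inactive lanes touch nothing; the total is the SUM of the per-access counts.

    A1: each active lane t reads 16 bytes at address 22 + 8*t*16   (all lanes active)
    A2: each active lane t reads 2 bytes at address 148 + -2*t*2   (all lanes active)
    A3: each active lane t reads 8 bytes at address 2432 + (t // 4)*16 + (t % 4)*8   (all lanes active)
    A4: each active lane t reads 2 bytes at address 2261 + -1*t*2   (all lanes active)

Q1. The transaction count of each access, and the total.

A1: 64 transactions
A2: 5 transactions
A3: 5 transactions
A4: 3 transactions

Answer: 64,5,5,3; total 77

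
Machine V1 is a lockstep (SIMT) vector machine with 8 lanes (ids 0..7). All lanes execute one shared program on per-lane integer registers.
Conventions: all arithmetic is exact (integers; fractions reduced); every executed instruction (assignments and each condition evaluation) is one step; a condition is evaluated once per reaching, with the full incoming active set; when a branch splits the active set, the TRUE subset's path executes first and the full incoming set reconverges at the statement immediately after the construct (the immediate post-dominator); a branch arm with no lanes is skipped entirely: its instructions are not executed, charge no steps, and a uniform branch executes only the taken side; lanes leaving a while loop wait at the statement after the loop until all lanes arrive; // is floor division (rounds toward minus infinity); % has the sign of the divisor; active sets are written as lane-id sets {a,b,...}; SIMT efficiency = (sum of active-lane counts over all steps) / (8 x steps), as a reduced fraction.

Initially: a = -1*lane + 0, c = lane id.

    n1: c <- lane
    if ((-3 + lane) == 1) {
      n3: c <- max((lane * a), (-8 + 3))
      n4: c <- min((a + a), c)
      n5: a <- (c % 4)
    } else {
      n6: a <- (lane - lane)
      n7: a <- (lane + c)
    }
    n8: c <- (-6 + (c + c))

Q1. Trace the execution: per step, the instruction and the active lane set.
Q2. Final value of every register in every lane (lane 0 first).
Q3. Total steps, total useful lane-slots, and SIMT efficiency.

step 0: c <- lane                    {0,1,2,3,4,5,6,7}
step 1: eval ((-3 + lane) == 1)      {0,1,2,3,4,5,6,7}
step 2: c <- max((lane * a), (-8 + 3)) {4}
step 3: c <- min((a + a), c)         {4}
step 4: a <- (c % 4)                 {4}
step 5: a <- (lane - lane)           {0,1,2,3,5,6,7}
step 6: a <- (lane + c)              {0,1,2,3,5,6,7}
step 7: c <- (-6 + (c + c))          {0,1,2,3,4,5,6,7}

Answer: 8 steps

a: 0,2,4,6,0,10,12,14
c: -6,-4,-2,0,-22,4,6,8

steps = 8; useful = 41; efficiency = 41/64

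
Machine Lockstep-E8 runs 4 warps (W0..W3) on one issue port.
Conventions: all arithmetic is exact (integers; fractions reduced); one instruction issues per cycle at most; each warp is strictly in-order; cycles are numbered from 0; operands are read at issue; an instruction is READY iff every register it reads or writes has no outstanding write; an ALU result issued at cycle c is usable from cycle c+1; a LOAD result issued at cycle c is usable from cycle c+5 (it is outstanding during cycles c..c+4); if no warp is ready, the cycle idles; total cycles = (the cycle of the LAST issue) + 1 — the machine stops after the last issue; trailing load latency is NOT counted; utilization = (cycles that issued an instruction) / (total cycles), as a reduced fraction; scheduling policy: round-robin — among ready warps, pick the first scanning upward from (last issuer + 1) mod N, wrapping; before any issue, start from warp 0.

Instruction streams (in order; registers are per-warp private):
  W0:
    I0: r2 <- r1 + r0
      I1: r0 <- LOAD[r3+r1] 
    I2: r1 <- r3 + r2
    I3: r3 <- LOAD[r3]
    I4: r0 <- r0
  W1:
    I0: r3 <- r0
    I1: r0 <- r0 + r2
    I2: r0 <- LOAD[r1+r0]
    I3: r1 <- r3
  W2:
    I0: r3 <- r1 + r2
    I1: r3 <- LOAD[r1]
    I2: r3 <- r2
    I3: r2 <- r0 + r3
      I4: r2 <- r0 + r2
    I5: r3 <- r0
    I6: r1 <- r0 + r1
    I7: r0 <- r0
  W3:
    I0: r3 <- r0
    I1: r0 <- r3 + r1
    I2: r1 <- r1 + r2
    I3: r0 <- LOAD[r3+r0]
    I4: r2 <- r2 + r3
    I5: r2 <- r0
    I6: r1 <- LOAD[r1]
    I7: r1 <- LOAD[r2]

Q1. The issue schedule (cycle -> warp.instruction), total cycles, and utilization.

cycle 0: W0.I0
cycle 1: W1.I0
cycle 2: W2.I0
cycle 3: W3.I0
cycle 4: W0.I1
cycle 5: W1.I1
cycle 6: W2.I1
cycle 7: W3.I1
cycle 8: W0.I2
cycle 9: W1.I2
cycle 10: W3.I2
cycle 11: W0.I3
cycle 12: W1.I3
cycle 13: W2.I2
cycle 14: W3.I3
cycle 15: W0.I4
cycle 16: W2.I3
cycle 17: W3.I4
cycle 18: W2.I4
cycle 19: W3.I5
cycle 20: W2.I5
cycle 21: W3.I6
cycle 22: W2.I6
cycle 23: W2.I7
cycle 24: idle
cycle 25: idle
cycle 26: W3.I7

Answer: 27 cycles, utilization 25/27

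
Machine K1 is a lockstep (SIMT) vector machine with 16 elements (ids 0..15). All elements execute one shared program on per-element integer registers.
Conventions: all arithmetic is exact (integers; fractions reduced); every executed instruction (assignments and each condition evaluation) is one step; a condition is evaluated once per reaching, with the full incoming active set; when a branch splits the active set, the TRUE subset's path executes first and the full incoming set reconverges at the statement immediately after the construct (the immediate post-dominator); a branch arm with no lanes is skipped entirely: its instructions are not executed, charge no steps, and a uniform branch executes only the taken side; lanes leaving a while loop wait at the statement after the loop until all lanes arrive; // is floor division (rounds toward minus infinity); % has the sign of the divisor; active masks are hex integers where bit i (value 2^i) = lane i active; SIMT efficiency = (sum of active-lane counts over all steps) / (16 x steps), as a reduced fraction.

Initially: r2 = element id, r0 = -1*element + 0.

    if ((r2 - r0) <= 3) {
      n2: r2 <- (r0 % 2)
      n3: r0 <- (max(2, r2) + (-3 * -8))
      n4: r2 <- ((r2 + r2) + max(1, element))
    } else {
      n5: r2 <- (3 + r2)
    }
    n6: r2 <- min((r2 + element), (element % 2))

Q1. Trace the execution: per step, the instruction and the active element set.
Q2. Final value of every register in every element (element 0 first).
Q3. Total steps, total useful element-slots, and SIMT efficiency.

step 0: eval ((r2 - r0) <= 3)        0xffff
step 1: r2 <- (r0 % 2)               0x0003
step 2: r0 <- (max(2, r2) + (-3 * -8)) 0x0003
step 3: r2 <- ((r2 + r2) + max(1, element)) 0x0003
step 4: r2 <- (3 + r2)               0xfffc
step 5: r2 <- min((r2 + element), (element % 2)) 0xffff

Answer: 6 steps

r2: 0,1,0,1,0,1,0,1,0,1,0,1,0,1,0,1
r0: 26,26,-2,-3,-4,-5,-6,-7,-8,-9,-10,-11,-12,-13,-14,-15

steps = 6; useful = 52; efficiency = 52/96 = 13/24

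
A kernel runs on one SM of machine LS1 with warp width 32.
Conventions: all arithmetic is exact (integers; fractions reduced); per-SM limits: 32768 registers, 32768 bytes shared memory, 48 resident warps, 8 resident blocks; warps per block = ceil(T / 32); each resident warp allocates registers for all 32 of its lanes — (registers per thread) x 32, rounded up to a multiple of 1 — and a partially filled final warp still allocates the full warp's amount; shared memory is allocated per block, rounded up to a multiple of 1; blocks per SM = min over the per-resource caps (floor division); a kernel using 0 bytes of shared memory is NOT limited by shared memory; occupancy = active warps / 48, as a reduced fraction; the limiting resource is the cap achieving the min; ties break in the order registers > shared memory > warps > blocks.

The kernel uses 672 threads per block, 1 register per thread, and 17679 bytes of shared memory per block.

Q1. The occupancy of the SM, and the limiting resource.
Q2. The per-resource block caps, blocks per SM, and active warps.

Answer: occupancy 7/16, limited by shared memory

registers: 48 blocks
shared memory: 1 block
warps: 2 blocks
blocks: 8 blocks

Answer: 1 block, 21 active warps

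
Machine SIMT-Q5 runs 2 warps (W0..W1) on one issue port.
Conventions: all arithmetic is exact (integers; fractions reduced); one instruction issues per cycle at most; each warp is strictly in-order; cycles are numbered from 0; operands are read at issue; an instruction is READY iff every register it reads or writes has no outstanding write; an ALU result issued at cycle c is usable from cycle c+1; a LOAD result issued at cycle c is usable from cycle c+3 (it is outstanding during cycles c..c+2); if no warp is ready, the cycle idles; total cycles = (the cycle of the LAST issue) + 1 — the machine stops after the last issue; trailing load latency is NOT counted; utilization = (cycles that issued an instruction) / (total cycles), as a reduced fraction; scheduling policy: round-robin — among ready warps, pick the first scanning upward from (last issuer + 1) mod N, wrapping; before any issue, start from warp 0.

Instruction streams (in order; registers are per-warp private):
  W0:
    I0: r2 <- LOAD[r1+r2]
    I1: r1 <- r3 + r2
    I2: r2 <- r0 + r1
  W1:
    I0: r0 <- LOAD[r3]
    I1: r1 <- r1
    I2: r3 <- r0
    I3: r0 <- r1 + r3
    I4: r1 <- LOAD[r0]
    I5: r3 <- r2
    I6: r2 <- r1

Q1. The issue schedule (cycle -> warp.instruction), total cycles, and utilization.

cycle 0: W0.I0
cycle 1: W1.I0
cycle 2: W1.I1
cycle 3: W0.I1
cycle 4: W1.I2
cycle 5: W0.I2
cycle 6: W1.I3
cycle 7: W1.I4
cycle 8: W1.I5
cycle 9: idle
cycle 10: W1.I6

Answer: 11 cycles, utilization 10/11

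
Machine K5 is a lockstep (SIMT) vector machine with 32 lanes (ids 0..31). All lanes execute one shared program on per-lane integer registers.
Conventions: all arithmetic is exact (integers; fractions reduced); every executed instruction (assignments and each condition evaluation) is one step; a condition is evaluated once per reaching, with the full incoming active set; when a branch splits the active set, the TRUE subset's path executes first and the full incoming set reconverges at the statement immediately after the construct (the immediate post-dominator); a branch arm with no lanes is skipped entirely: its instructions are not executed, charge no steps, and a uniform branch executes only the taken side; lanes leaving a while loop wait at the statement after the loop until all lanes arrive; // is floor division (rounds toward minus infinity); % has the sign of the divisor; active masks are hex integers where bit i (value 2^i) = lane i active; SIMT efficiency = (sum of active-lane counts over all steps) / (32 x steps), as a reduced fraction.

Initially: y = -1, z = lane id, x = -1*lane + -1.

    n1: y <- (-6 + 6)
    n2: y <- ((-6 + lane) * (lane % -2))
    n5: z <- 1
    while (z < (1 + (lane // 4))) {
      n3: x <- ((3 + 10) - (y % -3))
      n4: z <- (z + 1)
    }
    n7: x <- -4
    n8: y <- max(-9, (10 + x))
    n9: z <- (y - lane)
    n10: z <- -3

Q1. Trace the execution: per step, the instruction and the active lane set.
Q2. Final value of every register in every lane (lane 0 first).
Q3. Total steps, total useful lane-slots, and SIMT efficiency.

step 0: y <- (-6 + 6)                0xffffffff
step 1: y <- ((-6 + lane) * (lane % -2)) 0xffffffff
step 2: z <- 1                       0xffffffff
step 3: eval (z < (1 + (lane // 4))) 0xffffffff
step 4: x <- ((3 + 10) - (y % -3))   0xfffffff0
step 5: z <- (z + 1)                 0xfffffff0
step 6: eval (z < (1 + (lane // 4))) 0xfffffff0
step 7: x <- ((3 + 10) - (y % -3))   0xffffff00
step 8: z <- (z + 1)                 0xffffff00
step 9: eval (z < (1 + (lane // 4))) 0xffffff00
step 10: x <- ((3 + 10) - (y % -3))   0xfffff000
step 11: z <- (z + 1)                 0xfffff000
step 12: eval (z < (1 + (lane // 4))) 0xfffff000
step 13: x <- ((3 + 10) - (y % -3))   0xffff0000
step 14: z <- (z + 1)                 0xffff0000
step 15: eval (z < (1 + (lane // 4))) 0xffff0000
step 16: x <- ((3 + 10) - (y % -3))   0xfff00000
step 17: z <- (z + 1)                 0xfff00000
step 18: eval (z < (1 + (lane // 4))) 0xfff00000
step 19: x <- ((3 + 10) - (y % -3))   0xff000000
step 20: z <- (z + 1)                 0xff000000
step 21: eval (z < (1 + (lane // 4))) 0xff000000
step 22: x <- ((3 + 10) - (y % -3))   0xf0000000
step 23: z <- (z + 1)                 0xf0000000
step 24: eval (z < (1 + (lane // 4))) 0xf0000000
step 25: x <- -4                      0xffffffff
step 26: y <- max(-9, (10 + x))       0xffffffff
step 27: z <- (y - lane)              0xffffffff
step 28: z <- -3                      0xffffffff

Answer: 29 steps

y: 6,6,6,6,6,6,6,6,6,6,6,6,6,6,6,6,6,6,6,6,6,6,6,6,6,6,6,6,6,6,6,6
z: -3,-3,-3,-3,-3,-3,-3,-3,-3,-3,-3,-3,-3,-3,-3,-3,-3,-3,-3,-3,-3,-3,-3,-3,-3,-3,-3,-3,-3,-3,-3,-3
x: -4,-4,-4,-4,-4,-4,-4,-4,-4,-4,-4,-4,-4,-4,-4,-4,-4,-4,-4,-4,-4,-4,-4,-4,-4,-4,-4,-4,-4,-4,-4,-4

steps = 29; useful = 592; efficiency = 592/928 = 37/58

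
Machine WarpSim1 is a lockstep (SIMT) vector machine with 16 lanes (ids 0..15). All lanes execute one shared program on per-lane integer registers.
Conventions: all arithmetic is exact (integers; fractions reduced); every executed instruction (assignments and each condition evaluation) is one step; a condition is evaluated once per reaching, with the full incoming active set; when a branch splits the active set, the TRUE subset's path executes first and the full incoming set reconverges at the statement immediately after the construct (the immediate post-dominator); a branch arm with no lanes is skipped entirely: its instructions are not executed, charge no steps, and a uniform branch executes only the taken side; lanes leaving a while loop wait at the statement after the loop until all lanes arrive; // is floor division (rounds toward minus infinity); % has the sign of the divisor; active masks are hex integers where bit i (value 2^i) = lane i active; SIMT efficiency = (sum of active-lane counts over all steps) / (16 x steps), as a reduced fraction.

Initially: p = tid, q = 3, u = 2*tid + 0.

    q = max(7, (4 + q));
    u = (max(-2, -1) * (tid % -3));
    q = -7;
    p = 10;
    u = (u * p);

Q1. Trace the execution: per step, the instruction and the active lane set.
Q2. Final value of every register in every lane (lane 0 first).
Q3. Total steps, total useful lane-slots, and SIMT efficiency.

step 0: q <- max(7, (4 + q))         0xffff
step 1: u <- (max(-2, -1) * (tid % -3)) 0xffff
step 2: q <- -7                      0xffff
step 3: p <- 10                      0xffff
step 4: u <- (u * p)                 0xffff

Answer: 5 steps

p: 10,10,10,10,10,10,10,10,10,10,10,10,10,10,10,10
q: -7,-7,-7,-7,-7,-7,-7,-7,-7,-7,-7,-7,-7,-7,-7,-7
u: 0,20,10,0,20,10,0,20,10,0,20,10,0,20,10,0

steps = 5; useful = 80; efficiency = 80/80 = 1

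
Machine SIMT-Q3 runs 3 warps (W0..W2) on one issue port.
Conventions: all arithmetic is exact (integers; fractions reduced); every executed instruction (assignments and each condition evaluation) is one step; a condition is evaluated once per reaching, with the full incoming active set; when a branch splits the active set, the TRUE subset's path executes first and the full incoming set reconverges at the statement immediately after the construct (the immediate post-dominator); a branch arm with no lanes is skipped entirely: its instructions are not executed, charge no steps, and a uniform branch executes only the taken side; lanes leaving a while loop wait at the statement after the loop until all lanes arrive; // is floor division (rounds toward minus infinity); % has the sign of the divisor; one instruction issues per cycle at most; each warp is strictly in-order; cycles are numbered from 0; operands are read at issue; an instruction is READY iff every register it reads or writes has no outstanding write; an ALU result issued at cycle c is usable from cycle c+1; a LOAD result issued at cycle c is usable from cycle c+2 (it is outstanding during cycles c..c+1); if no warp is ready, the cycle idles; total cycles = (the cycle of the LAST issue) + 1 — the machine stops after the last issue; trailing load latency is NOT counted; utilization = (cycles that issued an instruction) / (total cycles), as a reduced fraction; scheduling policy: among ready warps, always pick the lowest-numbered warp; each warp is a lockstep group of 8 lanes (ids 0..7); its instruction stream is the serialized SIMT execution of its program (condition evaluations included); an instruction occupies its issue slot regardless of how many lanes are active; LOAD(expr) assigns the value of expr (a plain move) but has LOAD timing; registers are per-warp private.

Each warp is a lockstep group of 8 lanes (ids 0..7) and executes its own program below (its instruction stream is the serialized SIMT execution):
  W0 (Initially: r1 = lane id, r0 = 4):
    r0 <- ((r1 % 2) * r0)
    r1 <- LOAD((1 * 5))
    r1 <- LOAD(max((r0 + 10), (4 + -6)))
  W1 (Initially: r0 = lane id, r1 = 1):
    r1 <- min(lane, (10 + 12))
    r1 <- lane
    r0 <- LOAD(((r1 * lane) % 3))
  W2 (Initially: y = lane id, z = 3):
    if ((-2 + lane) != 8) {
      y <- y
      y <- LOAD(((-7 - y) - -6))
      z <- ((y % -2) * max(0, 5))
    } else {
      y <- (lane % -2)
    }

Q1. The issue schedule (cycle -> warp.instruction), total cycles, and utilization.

cycle 0: W0.I0
cycle 1: W0.I1
cycle 2: W1.I0
cycle 3: W0.I2
cycle 4: W1.I1
cycle 5: W1.I2
cycle 6: W2.I0
cycle 7: W2.I1
cycle 8: W2.I2
cycle 9: idle
cycle 10: W2.I3

Answer: 11 cycles, utilization 10/11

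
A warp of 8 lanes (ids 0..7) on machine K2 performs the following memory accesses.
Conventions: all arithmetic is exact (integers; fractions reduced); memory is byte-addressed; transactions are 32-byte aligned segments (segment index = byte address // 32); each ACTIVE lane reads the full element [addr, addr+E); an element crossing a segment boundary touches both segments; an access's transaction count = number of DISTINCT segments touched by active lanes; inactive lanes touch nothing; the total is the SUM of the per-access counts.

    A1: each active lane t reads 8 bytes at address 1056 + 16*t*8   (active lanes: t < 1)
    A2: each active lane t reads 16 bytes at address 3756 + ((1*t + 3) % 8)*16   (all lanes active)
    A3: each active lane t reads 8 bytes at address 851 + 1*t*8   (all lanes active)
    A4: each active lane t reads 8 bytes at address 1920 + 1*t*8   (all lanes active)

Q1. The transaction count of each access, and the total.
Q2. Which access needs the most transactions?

A1: 1 transaction
A2: 5 transactions
A3: 3 transactions
A4: 2 transactions

Answer: 1,5,3,2; total 11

Answer: A2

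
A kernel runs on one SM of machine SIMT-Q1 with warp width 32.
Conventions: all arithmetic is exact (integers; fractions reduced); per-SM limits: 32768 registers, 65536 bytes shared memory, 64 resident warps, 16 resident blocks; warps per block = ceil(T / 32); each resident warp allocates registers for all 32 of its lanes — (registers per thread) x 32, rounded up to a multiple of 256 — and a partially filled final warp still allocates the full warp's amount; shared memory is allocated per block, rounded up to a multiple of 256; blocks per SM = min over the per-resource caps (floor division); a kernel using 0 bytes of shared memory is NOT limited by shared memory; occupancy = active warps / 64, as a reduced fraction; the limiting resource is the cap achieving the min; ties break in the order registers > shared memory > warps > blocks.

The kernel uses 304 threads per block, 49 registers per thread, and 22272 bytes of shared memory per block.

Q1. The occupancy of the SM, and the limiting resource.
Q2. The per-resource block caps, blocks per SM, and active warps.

Answer: occupancy 5/32, limited by registers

registers: 1 block
shared memory: 2 blocks
warps: 6 blocks
blocks: 16 blocks

Answer: 1 block, 10 active warps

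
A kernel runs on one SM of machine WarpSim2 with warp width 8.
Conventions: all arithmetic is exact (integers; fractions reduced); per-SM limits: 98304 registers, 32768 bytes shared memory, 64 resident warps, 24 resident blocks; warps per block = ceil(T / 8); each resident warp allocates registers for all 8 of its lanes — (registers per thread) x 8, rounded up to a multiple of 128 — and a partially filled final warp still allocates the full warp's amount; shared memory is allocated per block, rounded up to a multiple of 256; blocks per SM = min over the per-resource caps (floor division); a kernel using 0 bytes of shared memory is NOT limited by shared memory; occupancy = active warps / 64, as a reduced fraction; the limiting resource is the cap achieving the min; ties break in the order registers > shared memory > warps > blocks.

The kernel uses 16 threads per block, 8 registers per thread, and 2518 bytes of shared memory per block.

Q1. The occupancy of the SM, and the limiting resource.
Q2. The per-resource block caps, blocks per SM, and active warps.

Answer: occupancy 3/8, limited by shared memory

registers: 384 blocks
shared memory: 12 blocks
warps: 32 blocks
blocks: 24 blocks

Answer: 12 blocks, 24 active warps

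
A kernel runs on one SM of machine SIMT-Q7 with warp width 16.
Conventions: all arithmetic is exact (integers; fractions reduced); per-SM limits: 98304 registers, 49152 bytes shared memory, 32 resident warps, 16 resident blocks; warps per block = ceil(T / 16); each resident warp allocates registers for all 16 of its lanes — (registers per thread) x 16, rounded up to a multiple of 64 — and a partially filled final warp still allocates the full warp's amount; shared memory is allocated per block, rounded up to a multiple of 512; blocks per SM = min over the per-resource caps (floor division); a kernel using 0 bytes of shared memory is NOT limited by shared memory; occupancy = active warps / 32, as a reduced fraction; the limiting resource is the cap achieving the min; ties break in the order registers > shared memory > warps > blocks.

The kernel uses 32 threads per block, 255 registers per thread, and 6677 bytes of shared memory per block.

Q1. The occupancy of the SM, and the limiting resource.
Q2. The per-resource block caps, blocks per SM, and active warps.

Answer: occupancy 3/8, limited by shared memory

registers: 12 blocks
shared memory: 6 blocks
warps: 16 blocks
blocks: 16 blocks

Answer: 6 blocks, 12 active warps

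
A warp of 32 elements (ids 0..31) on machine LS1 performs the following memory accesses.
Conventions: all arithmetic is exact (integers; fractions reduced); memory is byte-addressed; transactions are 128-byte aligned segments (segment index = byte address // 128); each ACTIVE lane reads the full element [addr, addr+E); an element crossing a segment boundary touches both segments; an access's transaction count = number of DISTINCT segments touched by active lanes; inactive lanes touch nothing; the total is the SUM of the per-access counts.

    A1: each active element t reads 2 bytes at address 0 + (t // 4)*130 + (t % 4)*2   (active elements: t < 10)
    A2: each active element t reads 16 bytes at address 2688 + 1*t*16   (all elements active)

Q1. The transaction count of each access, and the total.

A1: 3 transactions
A2: 4 transactions

Answer: 3,4; total 7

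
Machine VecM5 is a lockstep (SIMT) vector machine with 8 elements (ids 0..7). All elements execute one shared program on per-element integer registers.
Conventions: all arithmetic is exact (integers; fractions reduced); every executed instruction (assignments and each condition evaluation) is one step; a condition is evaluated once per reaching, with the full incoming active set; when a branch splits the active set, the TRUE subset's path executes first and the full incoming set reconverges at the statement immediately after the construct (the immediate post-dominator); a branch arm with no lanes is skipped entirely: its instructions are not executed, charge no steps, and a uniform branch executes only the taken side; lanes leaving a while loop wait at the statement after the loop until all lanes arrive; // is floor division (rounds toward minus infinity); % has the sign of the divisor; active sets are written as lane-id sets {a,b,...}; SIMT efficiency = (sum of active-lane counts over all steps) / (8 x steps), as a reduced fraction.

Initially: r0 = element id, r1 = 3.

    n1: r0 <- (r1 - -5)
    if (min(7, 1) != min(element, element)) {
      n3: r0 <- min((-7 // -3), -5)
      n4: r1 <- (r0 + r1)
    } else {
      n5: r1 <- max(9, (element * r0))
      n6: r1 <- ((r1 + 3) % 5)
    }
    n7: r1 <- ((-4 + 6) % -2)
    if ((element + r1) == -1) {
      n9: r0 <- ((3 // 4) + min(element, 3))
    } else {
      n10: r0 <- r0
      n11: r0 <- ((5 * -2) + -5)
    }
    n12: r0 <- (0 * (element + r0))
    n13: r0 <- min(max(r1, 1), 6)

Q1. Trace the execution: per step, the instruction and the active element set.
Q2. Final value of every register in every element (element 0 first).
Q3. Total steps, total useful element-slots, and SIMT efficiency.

step 0: r0 <- (r1 - -5)              {0,1,2,3,4,5,6,7}
step 1: eval (min(7, 1) != min(element, element)) {0,1,2,3,4,5,6,7}
step 2: r0 <- min((-7 // -3), -5)    {0,2,3,4,5,6,7}
step 3: r1 <- (r0 + r1)              {0,2,3,4,5,6,7}
step 4: r1 <- max(9, (element * r0)) {1}
step 5: r1 <- ((r1 + 3) % 5)         {1}
step 6: r1 <- ((-4 + 6) % -2)        {0,1,2,3,4,5,6,7}
step 7: eval ((element + r1) == -1)  {0,1,2,3,4,5,6,7}
step 8: r0 <- r0                     {0,1,2,3,4,5,6,7}
step 9: r0 <- ((5 * -2) + -5)        {0,1,2,3,4,5,6,7}
step 10: r0 <- (0 * (element + r0))   {0,1,2,3,4,5,6,7}
step 11: r0 <- min(max(r1, 1), 6)     {0,1,2,3,4,5,6,7}

Answer: 12 steps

r0: 1,1,1,1,1,1,1,1
r1: 0,0,0,0,0,0,0,0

steps = 12; useful = 80; efficiency = 80/96 = 5/6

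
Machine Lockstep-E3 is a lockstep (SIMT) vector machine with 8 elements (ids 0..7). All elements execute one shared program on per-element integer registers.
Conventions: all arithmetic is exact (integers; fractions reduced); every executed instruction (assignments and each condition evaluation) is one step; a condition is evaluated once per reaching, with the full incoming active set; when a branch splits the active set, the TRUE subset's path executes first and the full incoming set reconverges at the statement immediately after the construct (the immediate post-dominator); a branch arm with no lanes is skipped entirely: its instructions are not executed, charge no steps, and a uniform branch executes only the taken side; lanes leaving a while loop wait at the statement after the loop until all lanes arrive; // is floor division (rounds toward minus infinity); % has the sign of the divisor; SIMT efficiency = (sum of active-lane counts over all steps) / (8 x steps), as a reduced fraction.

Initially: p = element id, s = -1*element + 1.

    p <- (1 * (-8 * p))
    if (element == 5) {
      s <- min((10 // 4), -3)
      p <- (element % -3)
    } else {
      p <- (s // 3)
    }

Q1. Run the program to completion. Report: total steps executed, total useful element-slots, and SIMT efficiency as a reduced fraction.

Answer: 5 steps, 25 useful, 5/8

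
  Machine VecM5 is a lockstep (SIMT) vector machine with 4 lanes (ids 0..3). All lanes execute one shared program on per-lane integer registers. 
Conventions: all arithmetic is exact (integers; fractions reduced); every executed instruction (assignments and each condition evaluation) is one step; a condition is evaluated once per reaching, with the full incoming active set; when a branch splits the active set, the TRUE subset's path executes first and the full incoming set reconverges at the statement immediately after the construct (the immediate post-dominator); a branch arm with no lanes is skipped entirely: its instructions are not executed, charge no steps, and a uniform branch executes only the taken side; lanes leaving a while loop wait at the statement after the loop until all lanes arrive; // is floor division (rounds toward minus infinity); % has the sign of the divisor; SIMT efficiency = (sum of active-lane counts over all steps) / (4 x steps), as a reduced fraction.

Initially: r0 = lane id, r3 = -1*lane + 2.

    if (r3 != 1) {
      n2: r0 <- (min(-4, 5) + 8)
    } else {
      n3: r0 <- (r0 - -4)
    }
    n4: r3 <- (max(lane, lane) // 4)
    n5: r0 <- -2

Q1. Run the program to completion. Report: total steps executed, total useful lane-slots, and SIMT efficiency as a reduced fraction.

Answer: 5 steps, 16 useful, 4/5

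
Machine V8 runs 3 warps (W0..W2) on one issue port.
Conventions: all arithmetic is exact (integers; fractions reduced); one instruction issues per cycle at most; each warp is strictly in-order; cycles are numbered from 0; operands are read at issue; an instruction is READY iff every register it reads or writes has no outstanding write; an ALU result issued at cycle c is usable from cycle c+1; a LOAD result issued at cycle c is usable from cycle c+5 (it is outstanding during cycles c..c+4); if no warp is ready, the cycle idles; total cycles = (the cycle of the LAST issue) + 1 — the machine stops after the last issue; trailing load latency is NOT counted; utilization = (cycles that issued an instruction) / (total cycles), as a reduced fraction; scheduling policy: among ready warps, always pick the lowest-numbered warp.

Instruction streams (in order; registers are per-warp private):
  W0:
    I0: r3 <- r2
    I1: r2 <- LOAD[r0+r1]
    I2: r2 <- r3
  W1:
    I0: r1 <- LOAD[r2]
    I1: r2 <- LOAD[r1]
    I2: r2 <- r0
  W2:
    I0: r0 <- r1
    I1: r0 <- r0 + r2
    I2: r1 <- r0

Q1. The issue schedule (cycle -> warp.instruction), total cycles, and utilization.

cycle 0: W0.I0
cycle 1: W0.I1
cycle 2: W1.I0
cycle 3: W2.I0
cycle 4: W2.I1
cycle 5: W2.I2
cycle 6: W0.I2
cycle 7: W1.I1
cycle 8: idle
cycle 9: idle
cycle 10: idle
cycle 11: idle
cycle 12: W1.I2

Answer: 13 cycles, utilization 9/13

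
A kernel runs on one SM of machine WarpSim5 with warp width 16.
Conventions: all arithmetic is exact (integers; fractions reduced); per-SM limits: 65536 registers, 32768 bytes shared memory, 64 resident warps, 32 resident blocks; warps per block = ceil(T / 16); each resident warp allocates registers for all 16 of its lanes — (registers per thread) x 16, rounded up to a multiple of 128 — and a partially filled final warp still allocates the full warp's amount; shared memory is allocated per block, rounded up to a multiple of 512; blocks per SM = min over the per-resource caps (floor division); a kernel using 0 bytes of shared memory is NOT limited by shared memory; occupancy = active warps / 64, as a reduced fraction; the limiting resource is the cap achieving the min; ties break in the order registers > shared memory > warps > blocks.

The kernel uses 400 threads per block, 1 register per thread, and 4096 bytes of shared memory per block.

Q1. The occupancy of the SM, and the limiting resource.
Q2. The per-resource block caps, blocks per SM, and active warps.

Answer: occupancy 25/32, limited by warps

registers: 20 blocks
shared memory: 8 blocks
warps: 2 blocks
blocks: 32 blocks

Answer: 2 blocks, 50 active warps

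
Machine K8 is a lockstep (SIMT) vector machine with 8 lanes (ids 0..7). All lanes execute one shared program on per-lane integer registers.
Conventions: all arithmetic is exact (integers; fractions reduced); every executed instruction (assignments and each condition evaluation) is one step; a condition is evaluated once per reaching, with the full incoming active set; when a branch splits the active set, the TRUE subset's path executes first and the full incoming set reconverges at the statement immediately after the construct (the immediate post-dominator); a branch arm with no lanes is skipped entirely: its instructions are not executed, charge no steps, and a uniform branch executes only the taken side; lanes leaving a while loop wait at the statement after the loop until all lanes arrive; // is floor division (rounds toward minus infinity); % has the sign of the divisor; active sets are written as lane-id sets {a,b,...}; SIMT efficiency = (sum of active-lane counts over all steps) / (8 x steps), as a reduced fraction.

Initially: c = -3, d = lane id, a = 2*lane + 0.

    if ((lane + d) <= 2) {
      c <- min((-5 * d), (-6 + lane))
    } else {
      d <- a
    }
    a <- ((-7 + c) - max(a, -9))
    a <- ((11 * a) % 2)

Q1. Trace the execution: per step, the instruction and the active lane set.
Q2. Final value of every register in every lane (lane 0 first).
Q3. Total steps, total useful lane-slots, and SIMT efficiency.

step 0: eval ((lane + d) <= 2)       {0,1,2,3,4,5,6,7}
step 1: c <- min((-5 * d), (-6 + lane)) {0,1}
step 2: d <- a                       {2,3,4,5,6,7}
step 3: a <- ((-7 + c) - max(a, -9)) {0,1,2,3,4,5,6,7}
step 4: a <- ((11 * a) % 2)          {0,1,2,3,4,5,6,7}

Answer: 5 steps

c: -6,-5,-3,-3,-3,-3,-3,-3
d: 0,1,4,6,8,10,12,14
a: 1,0,0,0,0,0,0,0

steps = 5; useful = 32; efficiency = 32/40 = 4/5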